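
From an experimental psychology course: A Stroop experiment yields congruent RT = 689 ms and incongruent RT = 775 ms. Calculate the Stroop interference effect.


Stroop effect = RT(incongruent) - RT(congruent)
= 775 - 689
= 86 ms


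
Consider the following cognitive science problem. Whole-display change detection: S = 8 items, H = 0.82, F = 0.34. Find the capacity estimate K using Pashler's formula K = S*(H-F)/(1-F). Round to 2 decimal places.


K = S * (H - F) / (1 - F)
H - F = 0.48
1 - F = 0.66
K = 8 * 0.48 / 0.66
= 5.82


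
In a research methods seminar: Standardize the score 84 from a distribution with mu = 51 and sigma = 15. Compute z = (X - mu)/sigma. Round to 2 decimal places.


z = (X - mu) / sigma
= (84 - 51) / 15
= 33 / 15
= 2.20


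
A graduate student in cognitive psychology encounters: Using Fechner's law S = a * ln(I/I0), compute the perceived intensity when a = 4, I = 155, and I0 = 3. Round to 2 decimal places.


S = 4 * ln(155/3)
I/I0 = 51.666667
ln(51.666667) = 3.9448
S = 4 * 3.9448
= 15.78


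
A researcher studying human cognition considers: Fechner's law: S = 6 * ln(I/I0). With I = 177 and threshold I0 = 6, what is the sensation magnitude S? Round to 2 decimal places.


S = 6 * ln(177/6)
I/I0 = 29.5
ln(29.5) = 3.3844
S = 6 * 3.3844
= 20.31


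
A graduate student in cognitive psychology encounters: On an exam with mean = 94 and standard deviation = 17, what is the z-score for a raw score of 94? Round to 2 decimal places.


z = (X - mu) / sigma
= (94 - 94) / 17
= 0 / 17
= 0.00


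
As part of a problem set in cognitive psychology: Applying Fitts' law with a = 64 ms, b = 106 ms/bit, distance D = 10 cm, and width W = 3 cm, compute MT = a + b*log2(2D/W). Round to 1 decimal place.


MT = 64 + 106 * log2(2*10/3)
2D/W = 6.666667
log2(6.666667) = 2.737
MT = 64 + 106 * 2.737
= 354.1 ms


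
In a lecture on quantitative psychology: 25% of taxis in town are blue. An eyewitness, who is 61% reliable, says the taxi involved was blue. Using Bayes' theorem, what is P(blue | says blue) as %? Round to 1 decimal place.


P(blue | says blue) = P(says blue | blue)*P(blue) / [P(says blue | blue)*P(blue) + P(says blue | not blue)*P(not blue)]
Numerator = 0.61 * 0.25 = 0.1525
False identification = 0.39 * 0.75 = 0.2925
P = 0.1525 / (0.1525 + 0.2925)
= 0.1525 / 0.445
As percentage = 34.3


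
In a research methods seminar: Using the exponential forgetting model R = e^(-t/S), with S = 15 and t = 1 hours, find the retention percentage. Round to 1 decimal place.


R = e^(-t/S)
-t/S = -1/15 = -0.066667
R = e^(-0.066667) = 0.935507
Percentage = 0.935507 * 100
= 93.6


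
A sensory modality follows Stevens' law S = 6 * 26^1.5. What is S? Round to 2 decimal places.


S = 6 * 26^1.5
26^1.5 = 132.5745
S = 6 * 132.5745
= 795.45


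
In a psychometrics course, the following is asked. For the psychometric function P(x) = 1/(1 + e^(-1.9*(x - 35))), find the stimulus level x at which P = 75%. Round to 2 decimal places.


At P = 0.75: 0.75 = 1/(1 + e^(-k*(x-x0)))
Solving: e^(-k*(x-x0)) = 1/3
x = x0 + ln(3)/k
ln(3) = 1.0986
x = 35 + 1.0986/1.9
= 35 + 0.5782
= 35.58


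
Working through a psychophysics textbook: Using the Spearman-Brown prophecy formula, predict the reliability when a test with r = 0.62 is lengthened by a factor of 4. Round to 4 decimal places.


r_new = n*r / (1 + (n-1)*r)
Numerator = 4 * 0.62 = 2.48
Denominator = 1 + 3 * 0.62 = 2.86
r_new = 2.48 / 2.86
= 0.8671


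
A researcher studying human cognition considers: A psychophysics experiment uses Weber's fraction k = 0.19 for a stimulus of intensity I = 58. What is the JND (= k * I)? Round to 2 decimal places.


JND = k * I
JND = 0.19 * 58
= 11.02


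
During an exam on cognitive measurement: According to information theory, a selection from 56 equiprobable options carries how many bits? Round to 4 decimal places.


H = log2(n)
H = log2(56)
= 5.8074


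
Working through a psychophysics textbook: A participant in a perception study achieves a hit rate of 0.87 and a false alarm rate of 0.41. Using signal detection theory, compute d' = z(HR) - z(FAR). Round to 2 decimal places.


d' = z(HR) - z(FAR)
z(0.87) = 1.1264
z(0.41) = -0.2275
d' = 1.1264 - -0.2275
= 1.35


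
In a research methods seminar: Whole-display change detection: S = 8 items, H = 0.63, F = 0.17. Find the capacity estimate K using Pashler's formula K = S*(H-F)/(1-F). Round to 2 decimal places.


K = S * (H - F) / (1 - F)
H - F = 0.46
1 - F = 0.83
K = 8 * 0.46 / 0.83
= 4.43


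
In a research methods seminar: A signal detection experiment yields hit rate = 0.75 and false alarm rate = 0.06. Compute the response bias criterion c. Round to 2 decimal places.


c = -0.5 * (z(HR) + z(FAR))
z(0.75) = 0.6745
z(0.06) = -1.5548
c = -0.5 * (0.6745 + -1.5548)
= -0.5 * -0.8803
= 0.44


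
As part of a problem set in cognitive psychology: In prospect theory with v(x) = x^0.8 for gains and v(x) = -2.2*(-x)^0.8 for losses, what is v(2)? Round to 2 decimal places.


Since x = 2 >= 0, use v(x) = x^0.8
2^0.8 = 1.7411
v(2) = 1.74


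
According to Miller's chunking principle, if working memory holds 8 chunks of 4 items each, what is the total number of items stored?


Total items = chunks * items_per_chunk
= 8 * 4
= 32


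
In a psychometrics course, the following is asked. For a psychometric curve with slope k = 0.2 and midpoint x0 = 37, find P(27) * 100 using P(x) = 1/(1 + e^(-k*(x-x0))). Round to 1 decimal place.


P(x) = 1/(1 + e^(-0.2*(27 - 37)))
Exponent = -0.2 * -10 = 2.0
e^(2.0) = 7.389056
P = 1/(1 + 7.389056) = 0.119203
Percentage = 11.9


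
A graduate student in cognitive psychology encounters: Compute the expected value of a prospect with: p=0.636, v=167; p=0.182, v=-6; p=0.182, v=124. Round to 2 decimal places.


EU = sum(p_i * v_i)
0.636 * 167 = 106.212
0.182 * -6 = -1.092
0.182 * 124 = 22.568
EU = 106.212 + -1.092 + 22.568
= 127.69


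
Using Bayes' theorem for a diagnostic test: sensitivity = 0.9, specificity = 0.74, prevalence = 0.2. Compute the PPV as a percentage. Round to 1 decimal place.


PPV = (sens * prev) / (sens * prev + (1-spec) * (1-prev))
Numerator = 0.9 * 0.2 = 0.18
P(positive and no disease) = (1 - spec) * (1 - prev) = (1 - 0.74) * (1 - 0.2) = 0.208
Denominator = 0.18 + 0.208 = 0.388
PPV = 0.18 / 0.388 = 0.463918
As percentage = 46.4


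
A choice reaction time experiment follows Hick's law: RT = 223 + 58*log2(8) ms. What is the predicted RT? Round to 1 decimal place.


RT = 223 + 58 * log2(8)
log2(8) = 3.0
RT = 223 + 58 * 3.0
= 223 + 174.0
= 397.0 ms


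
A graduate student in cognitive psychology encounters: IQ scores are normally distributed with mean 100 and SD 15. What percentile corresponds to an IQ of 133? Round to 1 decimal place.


z = (IQ - mean) / SD
z = (133 - 100) / 15 = 2.2
Percentile = Phi(2.2) * 100
Phi(2.2) = 0.986097
= 98.6


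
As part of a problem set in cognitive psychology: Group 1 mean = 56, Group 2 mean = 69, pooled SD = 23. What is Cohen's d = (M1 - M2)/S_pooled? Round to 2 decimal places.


Cohen's d = (M1 - M2) / S_pooled
= (56 - 69) / 23
= -13 / 23
= -0.57


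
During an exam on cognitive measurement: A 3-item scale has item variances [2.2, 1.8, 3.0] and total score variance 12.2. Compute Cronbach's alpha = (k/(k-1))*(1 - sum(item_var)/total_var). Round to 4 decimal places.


alpha = (k/(k-1)) * (1 - sum(s_i^2)/s_total^2)
sum(item variances) = 7.0
k/(k-1) = 3/2 = 1.5
1 - 7.0/12.2 = 1 - 0.57377 = 0.42623
alpha = 1.5 * 0.42623
= 0.6393


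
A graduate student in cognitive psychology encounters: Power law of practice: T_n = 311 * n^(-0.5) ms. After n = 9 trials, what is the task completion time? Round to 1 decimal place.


T_n = 311 * 9^(-0.5)
9^(-0.5) = 0.333333
T_n = 311 * 0.333333
= 103.7 ms


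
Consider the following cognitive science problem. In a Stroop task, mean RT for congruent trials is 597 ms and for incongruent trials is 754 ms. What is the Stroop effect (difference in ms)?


Stroop effect = RT(incongruent) - RT(congruent)
= 754 - 597
= 157 ms


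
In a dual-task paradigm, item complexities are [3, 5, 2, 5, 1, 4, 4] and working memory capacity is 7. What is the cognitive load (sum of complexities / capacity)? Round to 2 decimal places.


Total complexity = 3 + 5 + 2 + 5 + 1 + 4 + 4 = 24
Load = total / capacity = 24 / 7
= 3.43


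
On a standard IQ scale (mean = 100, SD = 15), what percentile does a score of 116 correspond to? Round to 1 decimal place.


z = (IQ - mean) / SD
z = (116 - 100) / 15 = 1.0667
Percentile = Phi(1.0667) * 100
Phi(1.0667) = 0.856946
= 85.7


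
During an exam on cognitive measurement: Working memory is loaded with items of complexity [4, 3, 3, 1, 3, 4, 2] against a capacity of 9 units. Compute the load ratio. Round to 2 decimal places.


Total complexity = 4 + 3 + 3 + 1 + 3 + 4 + 2 = 20
Load = total / capacity = 20 / 9
= 2.22


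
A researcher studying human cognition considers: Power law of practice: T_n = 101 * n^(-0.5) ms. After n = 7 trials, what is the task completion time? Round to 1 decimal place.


T_n = 101 * 7^(-0.5)
7^(-0.5) = 0.377964
T_n = 101 * 0.377964
= 38.2 ms


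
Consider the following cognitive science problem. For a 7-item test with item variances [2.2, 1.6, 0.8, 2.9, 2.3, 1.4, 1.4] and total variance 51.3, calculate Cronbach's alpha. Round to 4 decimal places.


alpha = (k/(k-1)) * (1 - sum(s_i^2)/s_total^2)
sum(item variances) = 12.6
k/(k-1) = 7/6 = 1.166667
1 - 12.6/51.3 = 1 - 0.245614 = 0.754386
alpha = 1.166667 * 0.754386
= 0.8801


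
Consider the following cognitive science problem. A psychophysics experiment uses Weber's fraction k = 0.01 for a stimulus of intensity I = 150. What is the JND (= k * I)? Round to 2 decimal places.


JND = k * I
JND = 0.01 * 150
= 1.50


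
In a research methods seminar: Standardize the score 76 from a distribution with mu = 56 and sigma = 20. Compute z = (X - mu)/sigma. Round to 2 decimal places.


z = (X - mu) / sigma
= (76 - 56) / 20
= 20 / 20
= 1.00


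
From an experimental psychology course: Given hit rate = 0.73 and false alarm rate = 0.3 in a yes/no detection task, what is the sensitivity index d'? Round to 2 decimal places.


d' = z(HR) - z(FAR)
z(0.73) = 0.6128
z(0.3) = -0.5244
d' = 0.6128 - -0.5244
= 1.14


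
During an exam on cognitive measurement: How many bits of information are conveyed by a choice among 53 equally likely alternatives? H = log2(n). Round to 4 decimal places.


H = log2(n)
H = log2(53)
= 5.7279


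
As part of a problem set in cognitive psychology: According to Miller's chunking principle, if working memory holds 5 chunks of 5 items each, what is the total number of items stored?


Total items = chunks * items_per_chunk
= 5 * 5
= 25


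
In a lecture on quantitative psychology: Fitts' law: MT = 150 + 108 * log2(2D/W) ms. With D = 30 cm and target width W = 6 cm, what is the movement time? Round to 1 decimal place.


MT = 150 + 108 * log2(2*30/6)
2D/W = 10.0
log2(10.0) = 3.3219
MT = 150 + 108 * 3.3219
= 508.8 ms


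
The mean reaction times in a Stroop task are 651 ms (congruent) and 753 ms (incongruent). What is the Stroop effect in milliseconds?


Stroop effect = RT(incongruent) - RT(congruent)
= 753 - 651
= 102 ms


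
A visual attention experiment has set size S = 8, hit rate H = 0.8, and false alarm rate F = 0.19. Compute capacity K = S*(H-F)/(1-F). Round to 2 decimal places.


K = S * (H - F) / (1 - F)
H - F = 0.61
1 - F = 0.81
K = 8 * 0.61 / 0.81
= 6.02


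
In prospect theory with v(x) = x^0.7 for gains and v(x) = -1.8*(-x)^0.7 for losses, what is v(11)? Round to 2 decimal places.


Since x = 11 >= 0, use v(x) = x^0.7
11^0.7 = 5.3577
v(11) = 5.36


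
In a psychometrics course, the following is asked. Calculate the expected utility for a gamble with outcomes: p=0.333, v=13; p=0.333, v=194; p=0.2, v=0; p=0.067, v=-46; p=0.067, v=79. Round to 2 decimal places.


EU = sum(p_i * v_i)
0.333 * 13 = 4.329
0.333 * 194 = 64.602
0.2 * 0 = 0.0
0.067 * -46 = -3.082
0.067 * 79 = 5.293
EU = 4.329 + 64.602 + 0.0 + -3.082 + 5.293
= 71.14


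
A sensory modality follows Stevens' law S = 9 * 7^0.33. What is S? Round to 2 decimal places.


S = 9 * 7^0.33
7^0.33 = 1.9006
S = 9 * 1.9006
= 17.11


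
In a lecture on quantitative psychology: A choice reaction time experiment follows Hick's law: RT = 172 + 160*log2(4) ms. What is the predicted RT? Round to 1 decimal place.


RT = 172 + 160 * log2(4)
log2(4) = 2.0
RT = 172 + 160 * 2.0
= 172 + 320.0
= 492.0 ms


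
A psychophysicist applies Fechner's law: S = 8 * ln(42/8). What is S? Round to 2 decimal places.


S = 8 * ln(42/8)
I/I0 = 5.25
ln(5.25) = 1.6582
S = 8 * 1.6582
= 13.27


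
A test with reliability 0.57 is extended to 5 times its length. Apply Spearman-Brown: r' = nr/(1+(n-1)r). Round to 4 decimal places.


r_new = n*r / (1 + (n-1)*r)
Numerator = 5 * 0.57 = 2.85
Denominator = 1 + 4 * 0.57 = 3.28
r_new = 2.85 / 3.28
= 0.8689


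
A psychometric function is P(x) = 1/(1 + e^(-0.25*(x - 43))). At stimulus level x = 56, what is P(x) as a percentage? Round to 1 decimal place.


P(x) = 1/(1 + e^(-0.25*(56 - 43)))
Exponent = -0.25 * 13 = -3.25
e^(-3.25) = 0.038774
P = 1/(1 + 0.038774) = 0.962673
Percentage = 96.3


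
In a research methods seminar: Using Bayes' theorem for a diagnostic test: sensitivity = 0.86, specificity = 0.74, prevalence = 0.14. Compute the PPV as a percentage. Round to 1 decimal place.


PPV = (sens * prev) / (sens * prev + (1-spec) * (1-prev))
Numerator = 0.86 * 0.14 = 0.1204
P(positive and no disease) = (1 - spec) * (1 - prev) = (1 - 0.74) * (1 - 0.14) = 0.2236
Denominator = 0.1204 + 0.2236 = 0.344
PPV = 0.1204 / 0.344 = 0.35
As percentage = 35.0


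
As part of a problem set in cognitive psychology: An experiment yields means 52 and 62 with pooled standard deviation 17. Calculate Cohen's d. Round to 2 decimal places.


Cohen's d = (M1 - M2) / S_pooled
= (52 - 62) / 17
= -10 / 17
= -0.59


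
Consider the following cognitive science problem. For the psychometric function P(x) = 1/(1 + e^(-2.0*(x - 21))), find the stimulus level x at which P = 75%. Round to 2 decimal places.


At P = 0.75: 0.75 = 1/(1 + e^(-k*(x-x0)))
Solving: e^(-k*(x-x0)) = 1/3
x = x0 + ln(3)/k
ln(3) = 1.0986
x = 21 + 1.0986/2.0
= 21 + 0.5493
= 21.55


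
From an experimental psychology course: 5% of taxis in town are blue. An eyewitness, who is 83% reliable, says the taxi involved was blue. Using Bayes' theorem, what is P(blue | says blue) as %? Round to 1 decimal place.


P(blue | says blue) = P(says blue | blue)*P(blue) / [P(says blue | blue)*P(blue) + P(says blue | not blue)*P(not blue)]
Numerator = 0.83 * 0.05 = 0.0415
False identification = 0.17 * 0.95 = 0.1615
P = 0.0415 / (0.0415 + 0.1615)
= 0.0415 / 0.203
As percentage = 20.4


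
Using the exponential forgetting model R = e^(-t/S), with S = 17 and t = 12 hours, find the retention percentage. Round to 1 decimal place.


R = e^(-t/S)
-t/S = -12/17 = -0.705882
R = e^(-0.705882) = 0.493673
Percentage = 0.493673 * 100
= 49.4


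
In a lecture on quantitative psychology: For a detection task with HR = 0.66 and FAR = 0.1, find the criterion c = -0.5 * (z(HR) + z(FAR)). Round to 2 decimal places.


c = -0.5 * (z(HR) + z(FAR))
z(0.66) = 0.4125
z(0.1) = -1.2816
c = -0.5 * (0.4125 + -1.2816)
= -0.5 * -0.8691
= 0.43


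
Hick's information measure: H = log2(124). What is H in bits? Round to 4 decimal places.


H = log2(n)
H = log2(124)
= 6.9542


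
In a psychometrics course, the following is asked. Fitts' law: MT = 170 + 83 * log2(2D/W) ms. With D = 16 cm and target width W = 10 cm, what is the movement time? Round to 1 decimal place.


MT = 170 + 83 * log2(2*16/10)
2D/W = 3.2
log2(3.2) = 1.6781
MT = 170 + 83 * 1.6781
= 309.3 ms


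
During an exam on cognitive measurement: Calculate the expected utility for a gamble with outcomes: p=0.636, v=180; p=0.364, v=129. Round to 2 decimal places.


EU = sum(p_i * v_i)
0.636 * 180 = 114.48
0.364 * 129 = 46.956
EU = 114.48 + 46.956
= 161.44


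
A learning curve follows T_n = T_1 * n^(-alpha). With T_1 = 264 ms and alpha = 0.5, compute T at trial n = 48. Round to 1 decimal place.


T_n = 264 * 48^(-0.5)
48^(-0.5) = 0.144338
T_n = 264 * 0.144338
= 38.1 ms


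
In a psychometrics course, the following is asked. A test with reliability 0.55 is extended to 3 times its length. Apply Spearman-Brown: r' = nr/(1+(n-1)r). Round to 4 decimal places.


r_new = n*r / (1 + (n-1)*r)
Numerator = 3 * 0.55 = 1.65
Denominator = 1 + 2 * 0.55 = 2.1
r_new = 1.65 / 2.1
= 0.7857


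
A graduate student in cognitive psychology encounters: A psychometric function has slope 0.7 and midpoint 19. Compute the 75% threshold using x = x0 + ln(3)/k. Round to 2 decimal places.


At P = 0.75: 0.75 = 1/(1 + e^(-k*(x-x0)))
Solving: e^(-k*(x-x0)) = 1/3
x = x0 + ln(3)/k
ln(3) = 1.0986
x = 19 + 1.0986/0.7
= 19 + 1.5694
= 20.57


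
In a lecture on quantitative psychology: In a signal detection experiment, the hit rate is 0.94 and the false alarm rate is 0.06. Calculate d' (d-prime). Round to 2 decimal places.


d' = z(HR) - z(FAR)
z(0.94) = 1.5548
z(0.06) = -1.5548
d' = 1.5548 - -1.5548
= 3.11


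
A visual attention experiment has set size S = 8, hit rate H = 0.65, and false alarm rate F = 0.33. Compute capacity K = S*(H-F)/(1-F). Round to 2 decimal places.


K = S * (H - F) / (1 - F)
H - F = 0.32
1 - F = 0.67
K = 8 * 0.32 / 0.67
= 3.82


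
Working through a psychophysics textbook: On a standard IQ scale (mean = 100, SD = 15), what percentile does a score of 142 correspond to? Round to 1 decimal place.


z = (IQ - mean) / SD
z = (142 - 100) / 15 = 2.8
Percentile = Phi(2.8) * 100
Phi(2.8) = 0.997445
= 99.7


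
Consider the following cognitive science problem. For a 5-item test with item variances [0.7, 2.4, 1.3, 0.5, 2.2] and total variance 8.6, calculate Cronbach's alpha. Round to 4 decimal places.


alpha = (k/(k-1)) * (1 - sum(s_i^2)/s_total^2)
sum(item variances) = 7.1
k/(k-1) = 5/4 = 1.25
1 - 7.1/8.6 = 1 - 0.825581 = 0.174419
alpha = 1.25 * 0.174419
= 0.2180


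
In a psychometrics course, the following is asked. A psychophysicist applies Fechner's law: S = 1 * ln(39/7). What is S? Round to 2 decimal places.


S = 1 * ln(39/7)
I/I0 = 5.571429
ln(5.571429) = 1.7177
S = 1 * 1.7177
= 1.72


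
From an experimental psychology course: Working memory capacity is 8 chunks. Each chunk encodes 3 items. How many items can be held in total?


Total items = chunks * items_per_chunk
= 8 * 3
= 24


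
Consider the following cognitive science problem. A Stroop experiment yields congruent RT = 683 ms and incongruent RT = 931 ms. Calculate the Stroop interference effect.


Stroop effect = RT(incongruent) - RT(congruent)
= 931 - 683
= 248 ms


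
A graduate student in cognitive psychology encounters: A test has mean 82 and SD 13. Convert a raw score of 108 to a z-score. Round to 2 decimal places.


z = (X - mu) / sigma
= (108 - 82) / 13
= 26 / 13
= 2.00


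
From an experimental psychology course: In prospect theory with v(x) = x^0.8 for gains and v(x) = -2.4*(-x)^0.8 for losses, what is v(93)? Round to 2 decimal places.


Since x = 93 >= 0, use v(x) = x^0.8
93^0.8 = 37.5653
v(93) = 37.57


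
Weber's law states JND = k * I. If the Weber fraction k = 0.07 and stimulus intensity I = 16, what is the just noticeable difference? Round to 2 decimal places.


JND = k * I
JND = 0.07 * 16
= 1.12


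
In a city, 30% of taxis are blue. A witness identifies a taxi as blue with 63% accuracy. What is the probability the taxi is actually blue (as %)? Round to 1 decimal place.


P(blue | says blue) = P(says blue | blue)*P(blue) / [P(says blue | blue)*P(blue) + P(says blue | not blue)*P(not blue)]
Numerator = 0.63 * 0.3 = 0.189
False identification = 0.37 * 0.7 = 0.259
P = 0.189 / (0.189 + 0.259)
= 0.189 / 0.448
As percentage = 42.2


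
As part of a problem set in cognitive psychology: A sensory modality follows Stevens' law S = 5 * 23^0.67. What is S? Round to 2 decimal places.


S = 5 * 23^0.67
23^0.67 = 8.1726
S = 5 * 8.1726
= 40.86


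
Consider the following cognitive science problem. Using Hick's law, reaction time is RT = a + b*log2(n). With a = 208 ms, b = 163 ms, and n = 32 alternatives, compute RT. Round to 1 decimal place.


RT = 208 + 163 * log2(32)
log2(32) = 5.0
RT = 208 + 163 * 5.0
= 208 + 815.0
= 1023.0 ms


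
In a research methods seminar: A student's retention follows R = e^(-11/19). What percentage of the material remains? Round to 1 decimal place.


R = e^(-t/S)
-t/S = -11/19 = -0.578947
R = e^(-0.578947) = 0.560488
Percentage = 0.560488 * 100
= 56.0


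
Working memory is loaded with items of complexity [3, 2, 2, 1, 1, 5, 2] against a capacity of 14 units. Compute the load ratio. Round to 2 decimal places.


Total complexity = 3 + 2 + 2 + 1 + 1 + 5 + 2 = 16
Load = total / capacity = 16 / 14
= 1.14


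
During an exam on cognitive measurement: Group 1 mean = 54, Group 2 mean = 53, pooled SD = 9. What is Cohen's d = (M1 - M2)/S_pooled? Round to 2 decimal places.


Cohen's d = (M1 - M2) / S_pooled
= (54 - 53) / 9
= 1 / 9
= 0.11


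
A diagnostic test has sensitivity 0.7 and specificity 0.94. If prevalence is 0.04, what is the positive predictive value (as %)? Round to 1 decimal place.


PPV = (sens * prev) / (sens * prev + (1-spec) * (1-prev))
Numerator = 0.7 * 0.04 = 0.028
P(positive and no disease) = (1 - spec) * (1 - prev) = (1 - 0.94) * (1 - 0.04) = 0.0576
Denominator = 0.028 + 0.0576 = 0.0856
PPV = 0.028 / 0.0856 = 0.327103
As percentage = 32.7


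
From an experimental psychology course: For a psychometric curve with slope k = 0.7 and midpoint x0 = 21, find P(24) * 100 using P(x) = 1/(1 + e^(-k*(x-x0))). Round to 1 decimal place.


P(x) = 1/(1 + e^(-0.7*(24 - 21)))
Exponent = -0.7 * 3 = -2.1
e^(-2.1) = 0.122456
P = 1/(1 + 0.122456) = 0.890904
Percentage = 89.1


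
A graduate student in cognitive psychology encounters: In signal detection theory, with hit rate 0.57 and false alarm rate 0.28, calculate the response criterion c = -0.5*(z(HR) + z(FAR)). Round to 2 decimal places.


c = -0.5 * (z(HR) + z(FAR))
z(0.57) = 0.1764
z(0.28) = -0.5828
c = -0.5 * (0.1764 + -0.5828)
= -0.5 * -0.4064
= 0.20


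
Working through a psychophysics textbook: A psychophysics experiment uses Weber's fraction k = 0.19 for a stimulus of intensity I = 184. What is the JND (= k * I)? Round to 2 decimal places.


JND = k * I
JND = 0.19 * 184
= 34.96


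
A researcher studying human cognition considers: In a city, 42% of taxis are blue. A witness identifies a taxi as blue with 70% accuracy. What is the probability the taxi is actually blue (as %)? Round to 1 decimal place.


P(blue | says blue) = P(says blue | blue)*P(blue) / [P(says blue | blue)*P(blue) + P(says blue | not blue)*P(not blue)]
Numerator = 0.7 * 0.42 = 0.294
False identification = 0.3 * 0.58 = 0.174
P = 0.294 / (0.294 + 0.174)
= 0.294 / 0.468
As percentage = 62.8


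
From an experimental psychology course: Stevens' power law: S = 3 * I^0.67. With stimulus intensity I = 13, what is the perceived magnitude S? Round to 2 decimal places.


S = 3 * 13^0.67
13^0.67 = 5.5762
S = 3 * 5.5762
= 16.73


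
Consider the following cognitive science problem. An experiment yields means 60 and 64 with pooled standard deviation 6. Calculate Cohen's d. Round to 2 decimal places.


Cohen's d = (M1 - M2) / S_pooled
= (60 - 64) / 6
= -4 / 6
= -0.67


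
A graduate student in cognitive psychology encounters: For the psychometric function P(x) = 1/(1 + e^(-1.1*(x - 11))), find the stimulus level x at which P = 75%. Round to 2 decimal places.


At P = 0.75: 0.75 = 1/(1 + e^(-k*(x-x0)))
Solving: e^(-k*(x-x0)) = 1/3
x = x0 + ln(3)/k
ln(3) = 1.0986
x = 11 + 1.0986/1.1
= 11 + 0.9987
= 12.00


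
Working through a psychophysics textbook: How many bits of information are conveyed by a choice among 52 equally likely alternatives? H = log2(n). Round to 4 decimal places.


H = log2(n)
H = log2(52)
= 5.7004


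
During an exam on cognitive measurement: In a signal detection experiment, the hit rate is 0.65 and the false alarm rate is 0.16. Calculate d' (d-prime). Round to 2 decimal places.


d' = z(HR) - z(FAR)
z(0.65) = 0.3853
z(0.16) = -0.9945
d' = 0.3853 - -0.9945
= 1.38


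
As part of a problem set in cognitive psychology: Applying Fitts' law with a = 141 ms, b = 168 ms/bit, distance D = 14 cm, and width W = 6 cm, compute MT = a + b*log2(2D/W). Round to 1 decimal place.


MT = 141 + 168 * log2(2*14/6)
2D/W = 4.666667
log2(4.666667) = 2.2224
MT = 141 + 168 * 2.2224
= 514.4 ms


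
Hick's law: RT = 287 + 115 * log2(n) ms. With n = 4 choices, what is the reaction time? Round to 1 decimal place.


RT = 287 + 115 * log2(4)
log2(4) = 2.0
RT = 287 + 115 * 2.0
= 287 + 230.0
= 517.0 ms


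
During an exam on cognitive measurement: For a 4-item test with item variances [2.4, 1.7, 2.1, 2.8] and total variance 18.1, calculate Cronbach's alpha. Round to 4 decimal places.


alpha = (k/(k-1)) * (1 - sum(s_i^2)/s_total^2)
sum(item variances) = 9.0
k/(k-1) = 4/3 = 1.333333
1 - 9.0/18.1 = 1 - 0.497238 = 0.502762
alpha = 1.333333 * 0.502762
= 0.6703


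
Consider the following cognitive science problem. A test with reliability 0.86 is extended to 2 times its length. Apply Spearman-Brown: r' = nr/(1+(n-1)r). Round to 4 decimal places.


r_new = n*r / (1 + (n-1)*r)
Numerator = 2 * 0.86 = 1.72
Denominator = 1 + 1 * 0.86 = 1.86
r_new = 1.72 / 1.86
= 0.9247


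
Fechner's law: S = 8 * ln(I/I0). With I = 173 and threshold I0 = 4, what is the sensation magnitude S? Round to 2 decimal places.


S = 8 * ln(173/4)
I/I0 = 43.25
ln(43.25) = 3.767
S = 8 * 3.767
= 30.14


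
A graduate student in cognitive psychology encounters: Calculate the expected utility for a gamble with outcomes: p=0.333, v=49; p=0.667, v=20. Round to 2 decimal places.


EU = sum(p_i * v_i)
0.333 * 49 = 16.317
0.667 * 20 = 13.34
EU = 16.317 + 13.34
= 29.66


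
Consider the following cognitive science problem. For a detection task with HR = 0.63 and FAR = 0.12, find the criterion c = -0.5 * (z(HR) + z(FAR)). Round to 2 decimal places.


c = -0.5 * (z(HR) + z(FAR))
z(0.63) = 0.3319
z(0.12) = -1.175
c = -0.5 * (0.3319 + -1.175)
= -0.5 * -0.8431
= 0.42


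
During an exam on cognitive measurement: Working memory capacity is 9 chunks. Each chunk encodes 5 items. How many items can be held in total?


Total items = chunks * items_per_chunk
= 9 * 5
= 45


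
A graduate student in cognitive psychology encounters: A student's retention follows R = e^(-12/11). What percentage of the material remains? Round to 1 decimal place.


R = e^(-t/S)
-t/S = -12/11 = -1.090909
R = e^(-1.090909) = 0.335911
Percentage = 0.335911 * 100
= 33.6


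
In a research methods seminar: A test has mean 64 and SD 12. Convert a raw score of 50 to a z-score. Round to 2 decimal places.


z = (X - mu) / sigma
= (50 - 64) / 12
= -14 / 12
= -1.17


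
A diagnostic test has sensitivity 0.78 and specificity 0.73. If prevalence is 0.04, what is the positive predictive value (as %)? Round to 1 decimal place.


PPV = (sens * prev) / (sens * prev + (1-spec) * (1-prev))
Numerator = 0.78 * 0.04 = 0.0312
P(positive and no disease) = (1 - spec) * (1 - prev) = (1 - 0.73) * (1 - 0.04) = 0.2592
Denominator = 0.0312 + 0.2592 = 0.2904
PPV = 0.0312 / 0.2904 = 0.107438
As percentage = 10.7


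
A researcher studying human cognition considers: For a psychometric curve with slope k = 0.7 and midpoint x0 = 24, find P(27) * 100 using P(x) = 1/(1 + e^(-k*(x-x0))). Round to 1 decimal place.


P(x) = 1/(1 + e^(-0.7*(27 - 24)))
Exponent = -0.7 * 3 = -2.1
e^(-2.1) = 0.122456
P = 1/(1 + 0.122456) = 0.890904
Percentage = 89.1


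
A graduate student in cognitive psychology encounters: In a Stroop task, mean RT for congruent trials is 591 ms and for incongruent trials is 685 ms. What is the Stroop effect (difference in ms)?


Stroop effect = RT(incongruent) - RT(congruent)
= 685 - 591
= 94 ms


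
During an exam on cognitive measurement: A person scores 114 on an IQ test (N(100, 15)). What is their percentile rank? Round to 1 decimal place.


z = (IQ - mean) / SD
z = (114 - 100) / 15 = 0.9333
Percentile = Phi(0.9333) * 100
Phi(0.9333) = 0.824667
= 82.5


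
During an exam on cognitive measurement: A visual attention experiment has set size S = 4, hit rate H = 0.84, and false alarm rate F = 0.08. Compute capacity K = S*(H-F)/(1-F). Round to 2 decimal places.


K = S * (H - F) / (1 - F)
H - F = 0.76
1 - F = 0.92
K = 4 * 0.76 / 0.92
= 3.30


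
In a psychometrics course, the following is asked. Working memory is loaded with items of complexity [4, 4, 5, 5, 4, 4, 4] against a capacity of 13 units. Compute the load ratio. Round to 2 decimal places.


Total complexity = 4 + 4 + 5 + 5 + 4 + 4 + 4 = 30
Load = total / capacity = 30 / 13
= 2.31


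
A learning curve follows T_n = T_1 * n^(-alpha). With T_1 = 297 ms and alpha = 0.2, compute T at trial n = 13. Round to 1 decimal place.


T_n = 297 * 13^(-0.2)
13^(-0.2) = 0.598703
T_n = 297 * 0.598703
= 177.8 ms


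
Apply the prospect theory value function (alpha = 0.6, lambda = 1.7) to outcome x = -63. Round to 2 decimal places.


Since x = -63 < 0, use v(x) = -lambda*(-x)^alpha
(-x) = 63
63^0.6 = 12.0117
v(-63) = -1.7 * 12.0117
= -20.42


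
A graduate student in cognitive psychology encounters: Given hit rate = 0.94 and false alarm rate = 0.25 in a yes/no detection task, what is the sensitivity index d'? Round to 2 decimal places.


d' = z(HR) - z(FAR)
z(0.94) = 1.5548
z(0.25) = -0.6745
d' = 1.5548 - -0.6745
= 2.23


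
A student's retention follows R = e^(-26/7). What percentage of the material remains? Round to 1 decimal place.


R = e^(-t/S)
-t/S = -26/7 = -3.714286
R = e^(-3.714286) = 0.024373
Percentage = 0.024373 * 100
= 2.4


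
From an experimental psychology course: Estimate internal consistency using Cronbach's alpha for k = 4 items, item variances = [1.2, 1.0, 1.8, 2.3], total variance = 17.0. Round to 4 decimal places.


alpha = (k/(k-1)) * (1 - sum(s_i^2)/s_total^2)
sum(item variances) = 6.3
k/(k-1) = 4/3 = 1.333333
1 - 6.3/17.0 = 1 - 0.370588 = 0.629412
alpha = 1.333333 * 0.629412
= 0.8392


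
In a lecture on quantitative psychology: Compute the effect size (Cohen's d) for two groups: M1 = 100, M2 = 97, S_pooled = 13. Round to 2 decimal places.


Cohen's d = (M1 - M2) / S_pooled
= (100 - 97) / 13
= 3 / 13
= 0.23


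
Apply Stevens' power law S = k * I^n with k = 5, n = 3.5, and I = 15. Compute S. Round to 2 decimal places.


S = 5 * 15^3.5
15^3.5 = 13071.3188
S = 5 * 13071.3188
= 65356.59


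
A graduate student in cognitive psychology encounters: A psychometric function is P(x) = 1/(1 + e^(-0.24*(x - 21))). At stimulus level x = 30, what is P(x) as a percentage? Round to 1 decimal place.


P(x) = 1/(1 + e^(-0.24*(30 - 21)))
Exponent = -0.24 * 9 = -2.16
e^(-2.16) = 0.115325
P = 1/(1 + 0.115325) = 0.8966
Percentage = 89.7


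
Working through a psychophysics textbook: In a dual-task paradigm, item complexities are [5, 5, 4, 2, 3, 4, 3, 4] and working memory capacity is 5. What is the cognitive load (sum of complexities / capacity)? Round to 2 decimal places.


Total complexity = 5 + 5 + 4 + 2 + 3 + 4 + 3 + 4 = 30
Load = total / capacity = 30 / 5
= 6.00


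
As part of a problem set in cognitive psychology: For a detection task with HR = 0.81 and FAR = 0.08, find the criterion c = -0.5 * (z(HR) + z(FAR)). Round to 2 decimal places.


c = -0.5 * (z(HR) + z(FAR))
z(0.81) = 0.8779
z(0.08) = -1.4051
c = -0.5 * (0.8779 + -1.4051)
= -0.5 * -0.5272
= 0.26


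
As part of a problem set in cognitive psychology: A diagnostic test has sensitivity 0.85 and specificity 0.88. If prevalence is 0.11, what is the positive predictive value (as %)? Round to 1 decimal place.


PPV = (sens * prev) / (sens * prev + (1-spec) * (1-prev))
Numerator = 0.85 * 0.11 = 0.0935
P(positive and no disease) = (1 - spec) * (1 - prev) = (1 - 0.88) * (1 - 0.11) = 0.1068
Denominator = 0.0935 + 0.1068 = 0.2003
PPV = 0.0935 / 0.2003 = 0.4668
As percentage = 46.7


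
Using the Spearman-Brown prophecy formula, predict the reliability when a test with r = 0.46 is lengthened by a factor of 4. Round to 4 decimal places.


r_new = n*r / (1 + (n-1)*r)
Numerator = 4 * 0.46 = 1.84
Denominator = 1 + 3 * 0.46 = 2.38
r_new = 1.84 / 2.38
= 0.7731


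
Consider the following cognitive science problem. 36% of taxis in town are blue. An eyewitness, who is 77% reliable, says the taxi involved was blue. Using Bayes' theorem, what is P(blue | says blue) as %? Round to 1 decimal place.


P(blue | says blue) = P(says blue | blue)*P(blue) / [P(says blue | blue)*P(blue) + P(says blue | not blue)*P(not blue)]
Numerator = 0.77 * 0.36 = 0.2772
False identification = 0.23 * 0.64 = 0.1472
P = 0.2772 / (0.2772 + 0.1472)
= 0.2772 / 0.4244
As percentage = 65.3


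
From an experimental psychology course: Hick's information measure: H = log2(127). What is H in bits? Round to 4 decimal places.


H = log2(n)
H = log2(127)
= 6.9887


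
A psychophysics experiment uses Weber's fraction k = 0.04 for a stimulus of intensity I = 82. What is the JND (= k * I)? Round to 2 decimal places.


JND = k * I
JND = 0.04 * 82
= 3.28


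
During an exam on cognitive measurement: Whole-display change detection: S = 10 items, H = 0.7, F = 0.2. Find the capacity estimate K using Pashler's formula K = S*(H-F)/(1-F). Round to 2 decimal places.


K = S * (H - F) / (1 - F)
H - F = 0.5
1 - F = 0.8
K = 10 * 0.5 / 0.8
= 6.25


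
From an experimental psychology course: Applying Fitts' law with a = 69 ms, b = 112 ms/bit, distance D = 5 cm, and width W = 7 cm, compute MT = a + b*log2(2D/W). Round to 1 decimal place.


MT = 69 + 112 * log2(2*5/7)
2D/W = 1.428571
log2(1.428571) = 0.5146
MT = 69 + 112 * 0.5146
= 126.6 ms


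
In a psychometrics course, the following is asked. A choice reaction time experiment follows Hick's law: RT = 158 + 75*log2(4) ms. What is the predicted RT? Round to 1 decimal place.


RT = 158 + 75 * log2(4)
log2(4) = 2.0
RT = 158 + 75 * 2.0
= 158 + 150.0
= 308.0 ms


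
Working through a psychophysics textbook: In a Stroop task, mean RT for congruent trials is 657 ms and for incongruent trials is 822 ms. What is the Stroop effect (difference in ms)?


Stroop effect = RT(incongruent) - RT(congruent)
= 822 - 657
= 165 ms


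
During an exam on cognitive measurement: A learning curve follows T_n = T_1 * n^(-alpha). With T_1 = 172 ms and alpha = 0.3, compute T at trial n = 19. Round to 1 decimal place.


T_n = 172 * 19^(-0.3)
19^(-0.3) = 0.413403
T_n = 172 * 0.413403
= 71.1 ms


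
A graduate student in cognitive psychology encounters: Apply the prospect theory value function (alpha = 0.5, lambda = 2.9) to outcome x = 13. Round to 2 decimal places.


Since x = 13 >= 0, use v(x) = x^0.5
13^0.5 = 3.6056
v(13) = 3.61


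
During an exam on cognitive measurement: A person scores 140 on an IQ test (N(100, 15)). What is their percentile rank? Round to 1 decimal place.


z = (IQ - mean) / SD
z = (140 - 100) / 15 = 2.6667
Percentile = Phi(2.6667) * 100
Phi(2.6667) = 0.99617
= 99.6


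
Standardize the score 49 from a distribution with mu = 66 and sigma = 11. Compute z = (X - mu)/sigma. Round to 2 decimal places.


z = (X - mu) / sigma
= (49 - 66) / 11
= -17 / 11
= -1.55


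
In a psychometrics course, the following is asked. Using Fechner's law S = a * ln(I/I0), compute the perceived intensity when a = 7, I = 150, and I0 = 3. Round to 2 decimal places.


S = 7 * ln(150/3)
I/I0 = 50.0
ln(50.0) = 3.912
S = 7 * 3.912
= 27.38


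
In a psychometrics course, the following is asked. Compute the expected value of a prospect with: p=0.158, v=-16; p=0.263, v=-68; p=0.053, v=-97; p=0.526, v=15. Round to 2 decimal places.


EU = sum(p_i * v_i)
0.158 * -16 = -2.528
0.263 * -68 = -17.884
0.053 * -97 = -5.141
0.526 * 15 = 7.89
EU = -2.528 + -17.884 + -5.141 + 7.89
= -17.66


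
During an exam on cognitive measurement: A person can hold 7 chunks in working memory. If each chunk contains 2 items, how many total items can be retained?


Total items = chunks * items_per_chunk
= 7 * 2
= 14


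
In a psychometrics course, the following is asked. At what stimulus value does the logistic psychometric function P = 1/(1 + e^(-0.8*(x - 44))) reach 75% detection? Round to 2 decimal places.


At P = 0.75: 0.75 = 1/(1 + e^(-k*(x-x0)))
Solving: e^(-k*(x-x0)) = 1/3
x = x0 + ln(3)/k
ln(3) = 1.0986
x = 44 + 1.0986/0.8
= 44 + 1.3732
= 45.37


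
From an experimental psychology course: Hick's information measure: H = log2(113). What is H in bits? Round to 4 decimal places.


H = log2(n)
H = log2(113)
= 6.8202


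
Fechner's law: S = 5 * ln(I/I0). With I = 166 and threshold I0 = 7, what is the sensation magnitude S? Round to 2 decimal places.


S = 5 * ln(166/7)
I/I0 = 23.714286
ln(23.714286) = 3.1661
S = 5 * 3.1661
= 15.83


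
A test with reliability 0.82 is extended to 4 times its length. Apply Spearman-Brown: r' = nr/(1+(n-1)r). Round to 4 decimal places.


r_new = n*r / (1 + (n-1)*r)
Numerator = 4 * 0.82 = 3.28
Denominator = 1 + 3 * 0.82 = 3.46
r_new = 3.28 / 3.46
= 0.9480


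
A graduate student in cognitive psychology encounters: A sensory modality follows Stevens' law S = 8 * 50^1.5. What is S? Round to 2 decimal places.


S = 8 * 50^1.5
50^1.5 = 353.5534
S = 8 * 353.5534
= 2828.43


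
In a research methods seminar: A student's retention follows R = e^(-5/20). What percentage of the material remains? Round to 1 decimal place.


R = e^(-t/S)
-t/S = -5/20 = -0.25
R = e^(-0.25) = 0.778801
Percentage = 0.778801 * 100
= 77.9


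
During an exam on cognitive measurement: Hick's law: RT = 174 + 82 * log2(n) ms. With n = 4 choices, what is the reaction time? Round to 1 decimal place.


RT = 174 + 82 * log2(4)
log2(4) = 2.0
RT = 174 + 82 * 2.0
= 174 + 164.0
= 338.0 ms


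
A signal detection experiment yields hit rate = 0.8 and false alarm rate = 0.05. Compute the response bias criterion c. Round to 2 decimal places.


c = -0.5 * (z(HR) + z(FAR))
z(0.8) = 0.8416
z(0.05) = -1.6449
c = -0.5 * (0.8416 + -1.6449)
= -0.5 * -0.8033
= 0.40


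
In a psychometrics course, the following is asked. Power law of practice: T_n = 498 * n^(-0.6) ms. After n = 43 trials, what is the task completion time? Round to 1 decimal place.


T_n = 498 * 43^(-0.6)
43^(-0.6) = 0.104693
T_n = 498 * 0.104693
= 52.1 ms


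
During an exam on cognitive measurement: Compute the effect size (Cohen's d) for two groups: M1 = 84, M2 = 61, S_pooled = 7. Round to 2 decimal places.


Cohen's d = (M1 - M2) / S_pooled
= (84 - 61) / 7
= 23 / 7
= 3.29


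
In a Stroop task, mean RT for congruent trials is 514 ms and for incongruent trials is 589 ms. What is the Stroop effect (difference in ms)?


Stroop effect = RT(incongruent) - RT(congruent)
= 589 - 514
= 75 ms


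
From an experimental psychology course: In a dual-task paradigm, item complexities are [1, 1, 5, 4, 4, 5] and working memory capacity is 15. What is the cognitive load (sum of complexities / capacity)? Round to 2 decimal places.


Total complexity = 1 + 1 + 5 + 4 + 4 + 5 = 20
Load = total / capacity = 20 / 15
= 1.33


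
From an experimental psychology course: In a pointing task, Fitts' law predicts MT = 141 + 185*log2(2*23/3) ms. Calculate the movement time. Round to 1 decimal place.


MT = 141 + 185 * log2(2*23/3)
2D/W = 15.333333
log2(15.333333) = 3.9386
MT = 141 + 185 * 3.9386
= 869.6 ms


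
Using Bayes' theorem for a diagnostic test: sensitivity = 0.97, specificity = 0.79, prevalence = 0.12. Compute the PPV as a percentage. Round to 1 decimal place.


PPV = (sens * prev) / (sens * prev + (1-spec) * (1-prev))
Numerator = 0.97 * 0.12 = 0.1164
P(positive and no disease) = (1 - spec) * (1 - prev) = (1 - 0.79) * (1 - 0.12) = 0.1848
Denominator = 0.1164 + 0.1848 = 0.3012
PPV = 0.1164 / 0.3012 = 0.386454
As percentage = 38.6
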